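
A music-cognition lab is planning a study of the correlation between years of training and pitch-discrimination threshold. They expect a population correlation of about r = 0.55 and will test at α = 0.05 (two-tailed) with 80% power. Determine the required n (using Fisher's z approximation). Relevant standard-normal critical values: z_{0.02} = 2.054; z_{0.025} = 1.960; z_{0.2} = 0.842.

Fisher's z: C = ½·ln((1+r)/(1−r)) = ½·ln(3.4444) = 0.6184.
n = ((z_{α/2} + z_β)/C)² + 3.
(1.960 + 0.842) / 0.6184 = 2.802 / 0.6184 = 4.531.
n = 4.531² + 3 = 20.53 + 3 = 23.5.
Round up.

n = 24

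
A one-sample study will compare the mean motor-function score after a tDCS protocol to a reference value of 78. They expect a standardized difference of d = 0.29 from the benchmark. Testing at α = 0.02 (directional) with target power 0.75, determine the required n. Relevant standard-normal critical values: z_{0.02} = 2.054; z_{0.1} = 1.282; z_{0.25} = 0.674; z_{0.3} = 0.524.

For a one-sample test: n = ((z_{α} + z_β) / d)².
z_{α} + z_β = 2.054 + 0.674 = 2.728.
n = (2.728 / 0.29)² = 9.407² = 88.49.
Round up.

n = 89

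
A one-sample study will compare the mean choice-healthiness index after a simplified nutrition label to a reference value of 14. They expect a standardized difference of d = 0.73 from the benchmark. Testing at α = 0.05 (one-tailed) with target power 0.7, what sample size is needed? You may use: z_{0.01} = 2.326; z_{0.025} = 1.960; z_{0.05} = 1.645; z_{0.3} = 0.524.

For a one-sample test: n = ((z_{α} + z_β) / d)².
z_{α} + z_β = 1.645 + 0.524 = 2.169.
n = (2.169 / 0.73)² = 2.971² = 8.83.
Round up.

n = 9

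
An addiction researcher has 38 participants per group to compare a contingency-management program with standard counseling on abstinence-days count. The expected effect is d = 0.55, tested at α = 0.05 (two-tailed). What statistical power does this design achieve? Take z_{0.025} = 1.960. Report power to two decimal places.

For two equal groups, power = Φ(d·√(n/2) − z_{α/2}).
d·√(n/2) = 0.55 × √(38/2) = 0.55 × 4.359 = 2.397.
z_β = 2.397 − 1.960 = 0.437.
Power = Φ(0.437) = 0.669.

power ≈ 0.67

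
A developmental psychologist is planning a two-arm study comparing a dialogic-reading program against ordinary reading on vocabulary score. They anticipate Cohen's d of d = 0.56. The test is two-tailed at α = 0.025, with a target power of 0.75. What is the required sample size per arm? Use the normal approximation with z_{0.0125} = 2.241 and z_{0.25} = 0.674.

For two independent groups with equal n: n = 2·((z_{α/2} + z_β) / d)².
z_{α/2} + z_β = 2.241 + 0.674 = 2.915.
n = 2 × (2.915 / 0.56)² = 2 × 5.205² = 2 × 27.10 = 54.2.
Round up to the next whole participant.

n = 55 per group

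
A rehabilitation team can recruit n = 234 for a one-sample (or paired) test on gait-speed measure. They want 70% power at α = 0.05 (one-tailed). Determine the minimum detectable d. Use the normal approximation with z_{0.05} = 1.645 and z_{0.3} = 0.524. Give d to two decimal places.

d_min ≈ 0.14

For a single sample (or paired design) of n = 234: d_min = (z_{α} + z_β)/√n.
z-sum = 1.645 + 0.524 = 2.169.
d_min = 2.169 / √234 = 2.169 / 15.297 = 0.142.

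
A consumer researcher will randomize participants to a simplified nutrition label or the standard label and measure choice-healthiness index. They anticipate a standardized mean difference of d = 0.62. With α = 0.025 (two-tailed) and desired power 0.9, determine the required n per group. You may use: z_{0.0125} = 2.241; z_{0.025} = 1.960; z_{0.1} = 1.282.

n = 65 per group

For two independent groups with equal n: n = 2·((z_{α/2} + z_β) / d)².
z_{α/2} + z_β = 2.241 + 1.282 = 3.523.
n = 2 × (3.523 / 0.62)² = 2 × 5.682² = 2 × 32.29 = 64.6.
Round up to the next whole participant.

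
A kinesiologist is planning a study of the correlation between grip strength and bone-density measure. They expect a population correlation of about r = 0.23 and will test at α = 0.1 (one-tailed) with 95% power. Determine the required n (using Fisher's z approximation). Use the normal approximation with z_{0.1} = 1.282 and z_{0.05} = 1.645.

n = 160

Fisher's z: C = ½·ln((1+r)/(1−r)) = ½·ln(1.5974) = 0.2342.
n = ((z_{α} + z_β)/C)² + 3.
(1.282 + 1.645) / 0.2342 = 2.927 / 0.2342 = 12.498.
n = 12.498² + 3 = 156.20 + 3 = 159.2.
Round up.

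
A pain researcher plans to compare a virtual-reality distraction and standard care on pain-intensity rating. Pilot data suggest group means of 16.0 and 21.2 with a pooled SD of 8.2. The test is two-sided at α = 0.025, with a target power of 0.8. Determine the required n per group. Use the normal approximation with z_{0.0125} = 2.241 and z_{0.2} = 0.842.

n = 48 per group

Cohen's d = |M₁ − M₂| / SD_pooled = |16.0 − 21.2| / 8.2 = 5.2 / 8.2 = 0.634.
For two independent groups with equal n: n = 2·((z_{α/2} + z_β) / d)².
z_{α/2} + z_β = 2.241 + 0.842 = 3.083.
n = 2 × (3.083 / 0.634)² = 2 × 4.863² = 2 × 23.65 = 47.3.
Round up to the next whole participant.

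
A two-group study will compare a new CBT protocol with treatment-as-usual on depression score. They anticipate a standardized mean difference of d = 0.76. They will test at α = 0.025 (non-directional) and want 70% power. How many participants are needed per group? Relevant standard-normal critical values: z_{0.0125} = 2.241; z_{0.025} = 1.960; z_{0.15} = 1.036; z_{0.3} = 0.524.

For two independent groups with equal n: n = 2·((z_{α/2} + z_β) / d)².
z_{α/2} + z_β = 2.241 + 0.524 = 2.765.
n = 2 × (2.765 / 0.76)² = 2 × 3.638² = 2 × 13.24 = 26.5.
Round up to the next whole participant.

n = 27 per group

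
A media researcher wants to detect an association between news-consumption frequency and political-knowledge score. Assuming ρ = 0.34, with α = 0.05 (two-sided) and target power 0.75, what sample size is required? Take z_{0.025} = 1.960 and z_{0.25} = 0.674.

Fisher's z: C = ½·ln((1+r)/(1−r)) = ½·ln(2.0303) = 0.3541.
n = ((z_{α/2} + z_β)/C)² + 3.
(1.960 + 0.674) / 0.3541 = 2.634 / 0.3541 = 7.439.
n = 7.439² + 3 = 55.33 + 3 = 58.3.
Round up.

n = 59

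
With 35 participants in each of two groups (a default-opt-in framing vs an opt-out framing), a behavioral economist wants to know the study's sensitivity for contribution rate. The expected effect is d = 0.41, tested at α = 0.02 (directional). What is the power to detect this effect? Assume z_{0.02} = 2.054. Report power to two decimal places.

power ≈ 0.37

For two equal groups, power = Φ(d·√(n/2) − z_{α}).
d·√(n/2) = 0.41 × √(35/2) = 0.41 × 4.183 = 1.715.
z_β = 1.715 − 2.054 = -0.339.
Power = Φ(-0.339) = 0.367.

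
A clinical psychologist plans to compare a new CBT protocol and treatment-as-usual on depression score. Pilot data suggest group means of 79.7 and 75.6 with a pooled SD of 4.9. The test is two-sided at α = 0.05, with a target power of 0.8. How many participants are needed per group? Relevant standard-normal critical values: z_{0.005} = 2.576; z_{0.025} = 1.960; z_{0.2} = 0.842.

n = 23 per group

Cohen's d = |M₁ − M₂| / SD_pooled = |79.7 − 75.6| / 4.9 = 4.1 / 4.9 = 0.837.
For two independent groups with equal n: n = 2·((z_{α/2} + z_β) / d)².
z_{α/2} + z_β = 1.960 + 0.842 = 2.802.
n = 2 × (2.802 / 0.837)² = 2 × 3.348² = 2 × 11.21 = 22.4.
Round up to the next whole participant.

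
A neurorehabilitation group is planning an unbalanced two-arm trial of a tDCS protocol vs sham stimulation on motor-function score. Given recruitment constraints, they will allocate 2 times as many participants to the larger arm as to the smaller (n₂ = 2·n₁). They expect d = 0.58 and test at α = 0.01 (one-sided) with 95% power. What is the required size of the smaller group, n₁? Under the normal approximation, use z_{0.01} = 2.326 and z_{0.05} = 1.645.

With allocation ratio k = n₂/n₁ = 2, Var(x̄₁−x̄₂) = σ²(1/n₁ + 1/(k·n₁)) = σ²·(k+1)/(k·n₁).
So n₁ = (1 + 1/k)·((z_{α} + z_β)/d)² = 1.500 × (3.971/0.58)².
n₁ = 1.500 × 46.88 = 70.3.
Round up: n₁ = 71, giving n₂ = 2 × 71 = 142.

n₁ = 71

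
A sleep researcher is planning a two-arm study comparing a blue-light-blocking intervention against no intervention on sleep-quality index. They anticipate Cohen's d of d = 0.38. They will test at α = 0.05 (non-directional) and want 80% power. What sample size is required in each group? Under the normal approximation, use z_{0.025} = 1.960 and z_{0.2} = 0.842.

n = 109 per group

For two independent groups with equal n: n = 2·((z_{α/2} + z_β) / d)².
z_{α/2} + z_β = 1.960 + 0.842 = 2.802.
n = 2 × (2.802 / 0.38)² = 2 × 7.374² = 2 × 54.37 = 108.7.
Round up to the next whole participant.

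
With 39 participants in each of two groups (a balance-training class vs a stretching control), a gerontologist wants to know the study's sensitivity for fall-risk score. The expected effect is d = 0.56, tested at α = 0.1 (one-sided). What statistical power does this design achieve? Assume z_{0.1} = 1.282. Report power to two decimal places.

For two equal groups, power = Φ(d·√(n/2) − z_{α}).
d·√(n/2) = 0.56 × √(39/2) = 0.56 × 4.416 = 2.473.
z_β = 2.473 − 1.282 = 1.191.
Power = Φ(1.191) = 0.883.

power ≈ 0.88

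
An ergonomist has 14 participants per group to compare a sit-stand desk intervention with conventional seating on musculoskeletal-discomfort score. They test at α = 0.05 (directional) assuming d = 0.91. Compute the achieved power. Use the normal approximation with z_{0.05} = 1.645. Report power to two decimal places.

power ≈ 0.78

For two equal groups, power = Φ(d·√(n/2) − z_{α}).
d·√(n/2) = 0.91 × √(14/2) = 0.91 × 2.646 = 2.408.
z_β = 2.408 − 1.645 = 0.763.
Power = Φ(0.763) = 0.777.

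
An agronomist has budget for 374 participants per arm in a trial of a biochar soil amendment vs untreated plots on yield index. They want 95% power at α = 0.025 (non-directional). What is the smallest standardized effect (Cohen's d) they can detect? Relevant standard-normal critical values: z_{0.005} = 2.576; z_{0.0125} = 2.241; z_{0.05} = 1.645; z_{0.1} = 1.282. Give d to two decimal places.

For two independent groups of n = 374 each: d_min = (z_{α/2} + z_β)·√(2/n).
z-sum = 2.241 + 1.645 = 3.886.
d_min = 3.886 × √(2/374) = 3.886 × 0.0731 = 0.284.

d_min ≈ 0.28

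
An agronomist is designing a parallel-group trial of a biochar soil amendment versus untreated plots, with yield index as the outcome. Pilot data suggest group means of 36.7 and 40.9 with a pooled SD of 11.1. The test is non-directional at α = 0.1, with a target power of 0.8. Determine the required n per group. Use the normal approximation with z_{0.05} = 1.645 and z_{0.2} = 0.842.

n = 87 per group

Cohen's d = |M₁ − M₂| / SD_pooled = |36.7 − 40.9| / 11.1 = 4.2 / 11.1 = 0.378.
For two independent groups with equal n: n = 2·((z_{α/2} + z_β) / d)².
z_{α/2} + z_β = 1.645 + 0.842 = 2.487.
n = 2 × (2.487 / 0.378)² = 2 × 6.579² = 2 × 43.29 = 86.6.
Round up to the next whole participant.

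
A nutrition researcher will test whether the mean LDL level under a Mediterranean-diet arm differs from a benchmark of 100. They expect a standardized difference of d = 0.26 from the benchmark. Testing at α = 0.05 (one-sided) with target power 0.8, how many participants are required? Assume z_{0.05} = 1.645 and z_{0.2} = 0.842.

For a one-sample test: n = ((z_{α} + z_β) / d)².
z_{α} + z_β = 1.645 + 0.842 = 2.487.
n = (2.487 / 0.26)² = 9.565² = 91.50.
Round up.

n = 92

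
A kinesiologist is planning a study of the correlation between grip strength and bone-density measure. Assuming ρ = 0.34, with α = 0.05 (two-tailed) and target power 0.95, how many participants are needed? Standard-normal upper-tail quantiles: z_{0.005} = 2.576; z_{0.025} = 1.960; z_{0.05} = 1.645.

Fisher's z: C = ½·ln((1+r)/(1−r)) = ½·ln(2.0303) = 0.3541.
n = ((z_{α/2} + z_β)/C)² + 3.
(1.960 + 1.645) / 0.3541 = 3.605 / 0.3541 = 10.181.
n = 10.181² + 3 = 103.65 + 3 = 106.6.
Round up.

n = 107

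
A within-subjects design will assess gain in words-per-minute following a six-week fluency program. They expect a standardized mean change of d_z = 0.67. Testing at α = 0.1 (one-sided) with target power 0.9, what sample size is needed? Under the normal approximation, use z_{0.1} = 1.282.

n = 15 pairs

For a paired (one-sample on differences) test: n = ((z_{α} + z_β) / d)².
z_{α} + z_β = 1.282 + 1.282 = 2.564.
n = (2.564 / 0.67)² = 3.827² = 14.64.
Round up.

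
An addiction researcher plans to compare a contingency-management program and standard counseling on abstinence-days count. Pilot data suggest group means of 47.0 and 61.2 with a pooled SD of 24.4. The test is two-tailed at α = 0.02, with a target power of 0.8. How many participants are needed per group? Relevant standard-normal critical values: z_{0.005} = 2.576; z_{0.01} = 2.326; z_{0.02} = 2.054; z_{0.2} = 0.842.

n = 60 per group

Cohen's d = |M₁ − M₂| / SD_pooled = |47.0 − 61.2| / 24.4 = 14.2 / 24.4 = 0.582.
For two independent groups with equal n: n = 2·((z_{α/2} + z_β) / d)².
z_{α/2} + z_β = 2.326 + 0.842 = 3.168.
n = 2 × (3.168 / 0.582)² = 2 × 5.443² = 2 × 29.63 = 59.3.
Round up to the next whole participant.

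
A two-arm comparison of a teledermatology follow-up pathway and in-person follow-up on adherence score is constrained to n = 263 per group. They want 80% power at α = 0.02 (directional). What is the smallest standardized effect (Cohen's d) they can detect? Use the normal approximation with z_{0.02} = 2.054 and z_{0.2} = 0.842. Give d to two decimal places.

d_min ≈ 0.25

For two independent groups of n = 263 each: d_min = (z_{α} + z_β)·√(2/n).
z-sum = 2.054 + 0.842 = 2.896.
d_min = 2.896 × √(2/263) = 2.896 × 0.0872 = 0.253.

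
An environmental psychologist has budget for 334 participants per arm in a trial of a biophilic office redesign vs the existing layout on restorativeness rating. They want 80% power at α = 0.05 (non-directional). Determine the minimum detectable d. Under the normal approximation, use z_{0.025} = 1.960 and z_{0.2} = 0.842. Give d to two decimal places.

For two independent groups of n = 334 each: d_min = (z_{α/2} + z_β)·√(2/n).
z-sum = 1.960 + 0.842 = 2.802.
d_min = 2.802 × √(2/334) = 2.802 × 0.0774 = 0.217.

d_min ≈ 0.22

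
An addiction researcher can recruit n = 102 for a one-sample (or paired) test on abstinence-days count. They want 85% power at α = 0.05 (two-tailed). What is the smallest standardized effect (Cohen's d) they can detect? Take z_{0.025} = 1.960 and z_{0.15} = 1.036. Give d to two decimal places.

d_min ≈ 0.30

For a single sample (or paired design) of n = 102: d_min = (z_{α/2} + z_β)/√n.
z-sum = 1.960 + 1.036 = 2.996.
d_min = 2.996 / √102 = 2.996 / 10.100 = 0.297.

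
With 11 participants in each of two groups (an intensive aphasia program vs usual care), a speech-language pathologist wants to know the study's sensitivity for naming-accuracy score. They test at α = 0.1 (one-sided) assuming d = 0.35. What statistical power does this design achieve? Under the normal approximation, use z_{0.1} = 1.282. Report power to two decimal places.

For two equal groups, power = Φ(d·√(n/2) − z_{α}).
d·√(n/2) = 0.35 × √(11/2) = 0.35 × 2.345 = 0.821.
z_β = 0.821 − 1.282 = -0.461.
Power = Φ(-0.461) = 0.322.

power ≈ 0.32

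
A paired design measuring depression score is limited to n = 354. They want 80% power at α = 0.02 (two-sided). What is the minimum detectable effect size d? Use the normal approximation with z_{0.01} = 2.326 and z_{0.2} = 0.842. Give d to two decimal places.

d_min ≈ 0.17

For a single sample (or paired design) of n = 354: d_min = (z_{α/2} + z_β)/√n.
z-sum = 2.326 + 0.842 = 3.168.
d_min = 3.168 / √354 = 3.168 / 18.815 = 0.168.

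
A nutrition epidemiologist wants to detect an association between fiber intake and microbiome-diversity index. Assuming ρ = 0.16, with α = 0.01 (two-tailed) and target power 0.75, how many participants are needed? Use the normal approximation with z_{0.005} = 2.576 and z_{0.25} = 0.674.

Fisher's z: C = ½·ln((1+r)/(1−r)) = ½·ln(1.3810) = 0.1614.
n = ((z_{α/2} + z_β)/C)² + 3.
(2.576 + 0.674) / 0.1614 = 3.250 / 0.1614 = 20.136.
n = 20.136² + 3 = 405.47 + 3 = 408.5.
Round up.

n = 409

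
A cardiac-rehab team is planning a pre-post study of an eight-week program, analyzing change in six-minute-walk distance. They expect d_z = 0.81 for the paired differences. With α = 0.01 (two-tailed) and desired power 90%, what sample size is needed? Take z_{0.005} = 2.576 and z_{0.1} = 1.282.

For a paired (one-sample on differences) test: n = ((z_{α/2} + z_β) / d)².
z_{α/2} + z_β = 2.576 + 1.282 = 3.858.
n = (3.858 / 0.81)² = 4.763² = 22.69.
Round up.

n = 23 pairs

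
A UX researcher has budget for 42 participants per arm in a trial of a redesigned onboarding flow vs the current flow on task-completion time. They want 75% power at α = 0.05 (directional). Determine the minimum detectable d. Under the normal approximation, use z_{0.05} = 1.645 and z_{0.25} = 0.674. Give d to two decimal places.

d_min ≈ 0.51

For two independent groups of n = 42 each: d_min = (z_{α} + z_β)·√(2/n).
z-sum = 1.645 + 0.674 = 2.319.
d_min = 2.319 × √(2/42) = 2.319 × 0.2182 = 0.506.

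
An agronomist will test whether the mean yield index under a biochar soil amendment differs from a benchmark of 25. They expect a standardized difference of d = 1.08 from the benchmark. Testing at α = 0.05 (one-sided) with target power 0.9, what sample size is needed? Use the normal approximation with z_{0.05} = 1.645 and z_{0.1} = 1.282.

For a one-sample test: n = ((z_{α} + z_β) / d)².
z_{α} + z_β = 1.645 + 1.282 = 2.927.
n = (2.927 / 1.08)² = 2.710² = 7.35.
Round up.

n = 8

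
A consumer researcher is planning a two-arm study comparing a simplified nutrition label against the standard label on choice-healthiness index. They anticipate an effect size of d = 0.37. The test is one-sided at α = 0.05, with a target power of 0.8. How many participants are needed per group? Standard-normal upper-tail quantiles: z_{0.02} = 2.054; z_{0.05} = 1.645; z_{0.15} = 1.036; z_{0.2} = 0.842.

n = 91 per group

For two independent groups with equal n: n = 2·((z_{α} + z_β) / d)².
z_{α} + z_β = 1.645 + 0.842 = 2.487.
n = 2 × (2.487 / 0.37)² = 2 × 6.722² = 2 × 45.18 = 90.4.
Round up to the next whole participant.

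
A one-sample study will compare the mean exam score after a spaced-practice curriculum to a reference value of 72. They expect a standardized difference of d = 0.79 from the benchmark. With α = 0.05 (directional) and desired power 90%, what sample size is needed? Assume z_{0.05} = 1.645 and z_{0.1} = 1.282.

For a one-sample test: n = ((z_{α} + z_β) / d)².
z_{α} + z_β = 1.645 + 1.282 = 2.927.
n = (2.927 / 0.79)² = 3.705² = 13.73.
Round up.

n = 14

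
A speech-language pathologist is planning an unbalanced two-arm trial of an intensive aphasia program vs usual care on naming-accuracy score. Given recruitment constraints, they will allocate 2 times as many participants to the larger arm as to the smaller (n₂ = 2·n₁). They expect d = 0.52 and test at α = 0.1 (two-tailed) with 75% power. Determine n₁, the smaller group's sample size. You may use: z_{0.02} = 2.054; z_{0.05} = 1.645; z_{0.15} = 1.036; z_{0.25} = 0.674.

n₁ = 30

With allocation ratio k = n₂/n₁ = 2, Var(x̄₁−x̄₂) = σ²(1/n₁ + 1/(k·n₁)) = σ²·(k+1)/(k·n₁).
So n₁ = (1 + 1/k)·((z_{α/2} + z_β)/d)² = 1.500 × (2.319/0.52)².
n₁ = 1.500 × 19.89 = 29.8.
Round up: n₁ = 30, giving n₂ = 2 × 30 = 60.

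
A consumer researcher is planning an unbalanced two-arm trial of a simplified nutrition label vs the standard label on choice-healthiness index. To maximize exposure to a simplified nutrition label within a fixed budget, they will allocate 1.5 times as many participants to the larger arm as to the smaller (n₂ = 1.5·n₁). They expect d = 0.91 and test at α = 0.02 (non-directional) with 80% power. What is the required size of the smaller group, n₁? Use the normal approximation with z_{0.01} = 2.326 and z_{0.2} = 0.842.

n₁ = 21

With allocation ratio k = n₂/n₁ = 1.5, Var(x̄₁−x̄₂) = σ²(1/n₁ + 1/(k·n₁)) = σ²·(k+1)/(k·n₁).
So n₁ = (1 + 1/k)·((z_{α/2} + z_β)/d)² = 1.667 × (3.168/0.91)².
n₁ = 1.667 × 12.12 = 20.2.
Round up: n₁ = 21, giving n₂ = ⌈1.5 × 21⌉ = ⌈31.5⌉ = 32.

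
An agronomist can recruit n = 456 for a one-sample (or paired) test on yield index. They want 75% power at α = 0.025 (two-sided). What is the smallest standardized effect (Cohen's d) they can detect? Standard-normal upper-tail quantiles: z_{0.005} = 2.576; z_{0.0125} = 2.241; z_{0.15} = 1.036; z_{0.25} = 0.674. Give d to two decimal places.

For a single sample (or paired design) of n = 456: d_min = (z_{α/2} + z_β)/√n.
z-sum = 2.241 + 0.674 = 2.915.
d_min = 2.915 / √456 = 2.915 / 21.354 = 0.137.

d_min ≈ 0.14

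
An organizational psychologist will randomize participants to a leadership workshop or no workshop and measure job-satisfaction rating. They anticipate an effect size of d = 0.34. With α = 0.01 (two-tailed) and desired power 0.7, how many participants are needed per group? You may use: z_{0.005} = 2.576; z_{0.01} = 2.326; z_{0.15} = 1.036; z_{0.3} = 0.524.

For two independent groups with equal n: n = 2·((z_{α/2} + z_β) / d)².
z_{α/2} + z_β = 2.576 + 0.524 = 3.100.
n = 2 × (3.100 / 0.34)² = 2 × 9.118² = 2 × 83.13 = 166.3.
Round up to the next whole participant.

n = 167 per group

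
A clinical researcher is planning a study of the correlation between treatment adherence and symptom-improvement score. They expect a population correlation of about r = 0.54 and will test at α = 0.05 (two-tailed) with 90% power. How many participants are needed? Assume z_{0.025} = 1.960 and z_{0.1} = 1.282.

Fisher's z: C = ½·ln((1+r)/(1−r)) = ½·ln(3.3478) = 0.6042.
n = ((z_{α/2} + z_β)/C)² + 3.
(1.960 + 1.282) / 0.6042 = 3.242 / 0.6042 = 5.366.
n = 5.366² + 3 = 28.79 + 3 = 31.8.
Round up.

n = 32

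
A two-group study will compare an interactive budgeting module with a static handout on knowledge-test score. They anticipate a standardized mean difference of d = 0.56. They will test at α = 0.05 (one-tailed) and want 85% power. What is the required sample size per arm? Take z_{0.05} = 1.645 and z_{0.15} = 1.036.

n = 46 per group

For two independent groups with equal n: n = 2·((z_{α} + z_β) / d)².
z_{α} + z_β = 1.645 + 1.036 = 2.681.
n = 2 × (2.681 / 0.56)² = 2 × 4.787² = 2 × 22.92 = 45.8.
Round up to the next whole participant.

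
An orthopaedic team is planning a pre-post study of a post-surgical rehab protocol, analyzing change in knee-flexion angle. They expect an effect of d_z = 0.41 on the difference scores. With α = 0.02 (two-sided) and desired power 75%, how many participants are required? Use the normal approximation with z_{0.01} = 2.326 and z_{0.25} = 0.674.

For a paired (one-sample on differences) test: n = ((z_{α/2} + z_β) / d)².
z_{α/2} + z_β = 2.326 + 0.674 = 3.000.
n = (3.000 / 0.41)² = 7.317² = 53.54.
Round up.

n = 54 pairs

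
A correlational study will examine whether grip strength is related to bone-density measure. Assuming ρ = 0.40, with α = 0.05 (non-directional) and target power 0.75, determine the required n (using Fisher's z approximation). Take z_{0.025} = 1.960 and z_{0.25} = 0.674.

n = 42

Fisher's z: C = ½·ln((1+r)/(1−r)) = ½·ln(2.3333) = 0.4236.
n = ((z_{α/2} + z_β)/C)² + 3.
(1.960 + 0.674) / 0.4236 = 2.634 / 0.4236 = 6.218.
n = 6.218² + 3 = 38.67 + 3 = 41.7.
Round up.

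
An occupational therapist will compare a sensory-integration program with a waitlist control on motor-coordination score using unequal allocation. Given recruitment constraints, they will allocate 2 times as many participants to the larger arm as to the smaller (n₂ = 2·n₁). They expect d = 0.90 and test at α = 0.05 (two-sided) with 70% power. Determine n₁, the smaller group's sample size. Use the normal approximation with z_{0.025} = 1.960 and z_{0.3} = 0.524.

With allocation ratio k = n₂/n₁ = 2, Var(x̄₁−x̄₂) = σ²(1/n₁ + 1/(k·n₁)) = σ²·(k+1)/(k·n₁).
So n₁ = (1 + 1/k)·((z_{α/2} + z_β)/d)² = 1.500 × (2.484/0.90)².
n₁ = 1.500 × 7.62 = 11.4.
Round up: n₁ = 12, giving n₂ = 2 × 12 = 24.

n₁ = 12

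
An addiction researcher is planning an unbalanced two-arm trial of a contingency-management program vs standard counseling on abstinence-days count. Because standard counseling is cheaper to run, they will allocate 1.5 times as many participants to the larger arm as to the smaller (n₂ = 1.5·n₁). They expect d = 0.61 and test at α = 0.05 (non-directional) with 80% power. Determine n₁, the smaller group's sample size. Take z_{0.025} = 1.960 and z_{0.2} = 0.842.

n₁ = 36

With allocation ratio k = n₂/n₁ = 1.5, Var(x̄₁−x̄₂) = σ²(1/n₁ + 1/(k·n₁)) = σ²·(k+1)/(k·n₁).
So n₁ = (1 + 1/k)·((z_{α/2} + z_β)/d)² = 1.667 × (2.802/0.61)².
n₁ = 1.667 × 21.10 = 35.2.
Round up: n₁ = 36, giving n₂ = 1.5 × 36 = 54.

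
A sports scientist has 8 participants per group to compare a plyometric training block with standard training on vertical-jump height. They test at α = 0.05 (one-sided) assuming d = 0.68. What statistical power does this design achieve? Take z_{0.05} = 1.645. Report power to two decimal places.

For two equal groups, power = Φ(d·√(n/2) − z_{α}).
d·√(n/2) = 0.68 × √(8/2) = 0.68 × 2.000 = 1.360.
z_β = 1.360 − 1.645 = -0.285.
Power = Φ(-0.285) = 0.388.

power ≈ 0.39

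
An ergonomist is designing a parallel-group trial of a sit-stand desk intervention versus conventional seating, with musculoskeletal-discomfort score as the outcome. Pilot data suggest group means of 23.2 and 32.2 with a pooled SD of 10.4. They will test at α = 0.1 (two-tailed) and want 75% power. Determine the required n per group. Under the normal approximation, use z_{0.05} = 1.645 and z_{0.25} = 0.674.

n = 15 per group

Cohen's d = |M₁ − M₂| / SD_pooled = |23.2 − 32.2| / 10.4 = 9.0 / 10.4 = 0.865.
For two independent groups with equal n: n = 2·((z_{α/2} + z_β) / d)².
z_{α/2} + z_β = 1.645 + 0.674 = 2.319.
n = 2 × (2.319 / 0.865)² = 2 × 2.681² = 2 × 7.19 = 14.4.
Round up to the next whole participant.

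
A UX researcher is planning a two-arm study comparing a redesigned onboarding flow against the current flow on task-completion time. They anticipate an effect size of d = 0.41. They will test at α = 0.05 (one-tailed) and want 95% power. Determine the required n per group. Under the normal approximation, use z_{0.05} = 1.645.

n = 129 per group

For two independent groups with equal n: n = 2·((z_{α} + z_β) / d)².
z_{α} + z_β = 1.645 + 1.645 = 3.290.
n = 2 × (3.290 / 0.41)² = 2 × 8.024² = 2 × 64.39 = 128.8.
Round up to the next whole participant.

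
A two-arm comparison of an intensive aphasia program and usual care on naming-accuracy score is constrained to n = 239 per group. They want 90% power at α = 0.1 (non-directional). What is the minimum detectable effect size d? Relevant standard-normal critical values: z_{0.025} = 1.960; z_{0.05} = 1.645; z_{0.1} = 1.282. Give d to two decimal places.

d_min ≈ 0.27

For two independent groups of n = 239 each: d_min = (z_{α/2} + z_β)·√(2/n).
z-sum = 1.645 + 1.282 = 2.927.
d_min = 2.927 × √(2/239) = 2.927 × 0.0915 = 0.268.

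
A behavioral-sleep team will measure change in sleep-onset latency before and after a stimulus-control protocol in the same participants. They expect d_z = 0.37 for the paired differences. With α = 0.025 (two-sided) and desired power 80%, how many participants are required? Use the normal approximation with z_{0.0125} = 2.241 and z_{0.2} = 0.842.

n = 70 pairs

For a paired (one-sample on differences) test: n = ((z_{α/2} + z_β) / d)².
z_{α/2} + z_β = 2.241 + 0.842 = 3.083.
n = (3.083 / 0.37)² = 8.332² = 69.43.
Round up.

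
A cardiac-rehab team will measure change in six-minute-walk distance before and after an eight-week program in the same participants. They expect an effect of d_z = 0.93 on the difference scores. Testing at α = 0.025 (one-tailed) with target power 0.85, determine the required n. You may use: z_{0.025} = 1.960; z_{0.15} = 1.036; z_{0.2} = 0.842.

n = 11 pairs

For a paired (one-sample on differences) test: n = ((z_{α} + z_β) / d)².
z_{α} + z_β = 1.960 + 1.036 = 2.996.
n = (2.996 / 0.93)² = 3.222² = 10.38.
Round up.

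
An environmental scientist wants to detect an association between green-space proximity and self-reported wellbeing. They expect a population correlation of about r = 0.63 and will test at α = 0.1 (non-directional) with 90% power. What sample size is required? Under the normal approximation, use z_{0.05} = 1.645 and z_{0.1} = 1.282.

Fisher's z: C = ½·ln((1+r)/(1−r)) = ½·ln(4.4054) = 0.7414.
n = ((z_{α/2} + z_β)/C)² + 3.
(1.645 + 1.282) / 0.7414 = 2.927 / 0.7414 = 3.948.
n = 3.948² + 3 = 15.59 + 3 = 18.6.
Round up.

n = 19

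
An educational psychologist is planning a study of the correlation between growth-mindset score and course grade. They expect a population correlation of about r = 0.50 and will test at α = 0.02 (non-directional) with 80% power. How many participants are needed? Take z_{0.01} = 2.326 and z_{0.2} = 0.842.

Fisher's z: C = ½·ln((1+r)/(1−r)) = ½·ln(3.0000) = 0.5493.
n = ((z_{α/2} + z_β)/C)² + 3.
(2.326 + 0.842) / 0.5493 = 3.168 / 0.5493 = 5.767.
n = 5.767² + 3 = 33.26 + 3 = 36.3.
Round up.

n = 37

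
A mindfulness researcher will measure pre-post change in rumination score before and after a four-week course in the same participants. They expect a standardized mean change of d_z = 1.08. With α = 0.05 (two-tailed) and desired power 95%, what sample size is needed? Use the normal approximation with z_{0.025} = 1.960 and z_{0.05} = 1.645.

n = 12 pairs

For a paired (one-sample on differences) test: n = ((z_{α/2} + z_β) / d)².
z_{α/2} + z_β = 1.960 + 1.645 = 3.605.
n = (3.605 / 1.08)² = 3.338² = 11.14.
Round up.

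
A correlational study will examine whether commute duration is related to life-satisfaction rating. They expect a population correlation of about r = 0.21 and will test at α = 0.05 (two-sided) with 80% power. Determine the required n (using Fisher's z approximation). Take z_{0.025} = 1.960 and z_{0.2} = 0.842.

n = 176

Fisher's z: C = ½·ln((1+r)/(1−r)) = ½·ln(1.5316) = 0.2132.
n = ((z_{α/2} + z_β)/C)² + 3.
(1.960 + 0.842) / 0.2132 = 2.802 / 0.2132 = 13.143.
n = 13.143² + 3 = 172.73 + 3 = 175.7.
Round up.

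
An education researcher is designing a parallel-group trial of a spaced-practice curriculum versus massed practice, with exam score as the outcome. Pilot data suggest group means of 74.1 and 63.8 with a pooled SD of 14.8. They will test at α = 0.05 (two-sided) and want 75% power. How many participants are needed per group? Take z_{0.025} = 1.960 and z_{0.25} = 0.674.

Cohen's d = |M₁ − M₂| / SD_pooled = |74.1 − 63.8| / 14.8 = 10.3 / 14.8 = 0.696.
For two independent groups with equal n: n = 2·((z_{α/2} + z_β) / d)².
z_{α/2} + z_β = 1.960 + 0.674 = 2.634.
n = 2 × (2.634 / 0.696)² = 2 × 3.784² = 2 × 14.32 = 28.6.
Round up to the next whole participant.

n = 29 per group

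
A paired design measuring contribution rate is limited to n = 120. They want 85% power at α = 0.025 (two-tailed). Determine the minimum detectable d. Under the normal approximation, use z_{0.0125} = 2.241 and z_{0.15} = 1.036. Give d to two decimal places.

For a single sample (or paired design) of n = 120: d_min = (z_{α/2} + z_β)/√n.
z-sum = 2.241 + 1.036 = 3.277.
d_min = 3.277 / √120 = 3.277 / 10.954 = 0.299.

d_min ≈ 0.30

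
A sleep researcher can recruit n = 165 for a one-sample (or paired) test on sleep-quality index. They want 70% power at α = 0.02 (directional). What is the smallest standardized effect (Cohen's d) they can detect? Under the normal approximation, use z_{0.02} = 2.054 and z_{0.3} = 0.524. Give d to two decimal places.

d_min ≈ 0.20

For a single sample (or paired design) of n = 165: d_min = (z_{α} + z_β)/√n.
z-sum = 2.054 + 0.524 = 2.578.
d_min = 2.578 / √165 = 2.578 / 12.845 = 0.201.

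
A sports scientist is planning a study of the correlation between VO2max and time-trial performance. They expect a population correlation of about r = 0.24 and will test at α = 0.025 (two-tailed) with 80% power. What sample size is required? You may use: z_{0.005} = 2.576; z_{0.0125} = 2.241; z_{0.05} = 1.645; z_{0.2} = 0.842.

Fisher's z: C = ½·ln((1+r)/(1−r)) = ½·ln(1.6316) = 0.2448.
n = ((z_{α/2} + z_β)/C)² + 3.
(2.241 + 0.842) / 0.2448 = 3.083 / 0.2448 = 12.594.
n = 12.594² + 3 = 158.61 + 3 = 161.6.
Round up.

n = 162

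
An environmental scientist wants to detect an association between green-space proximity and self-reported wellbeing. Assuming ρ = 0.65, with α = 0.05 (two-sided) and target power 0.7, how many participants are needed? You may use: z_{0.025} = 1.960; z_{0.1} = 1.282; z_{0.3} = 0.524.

n = 14

Fisher's z: C = ½·ln((1+r)/(1−r)) = ½·ln(4.7143) = 0.7753.
n = ((z_{α/2} + z_β)/C)² + 3.
(1.960 + 0.524) / 0.7753 = 2.484 / 0.7753 = 3.204.
n = 3.204² + 3 = 10.27 + 3 = 13.3.
Round up.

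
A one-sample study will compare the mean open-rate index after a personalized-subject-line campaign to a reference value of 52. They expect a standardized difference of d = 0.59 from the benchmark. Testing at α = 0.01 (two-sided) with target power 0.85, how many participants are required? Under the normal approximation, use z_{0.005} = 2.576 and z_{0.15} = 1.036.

For a one-sample test: n = ((z_{α/2} + z_β) / d)².
z_{α/2} + z_β = 2.576 + 1.036 = 3.612.
n = (3.612 / 0.59)² = 6.122² = 37.48.
Round up.

n = 38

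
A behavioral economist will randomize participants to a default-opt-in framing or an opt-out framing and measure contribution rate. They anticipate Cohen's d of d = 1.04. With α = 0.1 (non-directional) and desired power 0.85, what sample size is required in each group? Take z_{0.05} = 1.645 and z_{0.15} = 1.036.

n = 14 per group

For two independent groups with equal n: n = 2·((z_{α/2} + z_β) / d)².
z_{α/2} + z_β = 1.645 + 1.036 = 2.681.
n = 2 × (2.681 / 1.04)² = 2 × 2.578² = 2 × 6.65 = 13.3.
Round up to the next whole participant.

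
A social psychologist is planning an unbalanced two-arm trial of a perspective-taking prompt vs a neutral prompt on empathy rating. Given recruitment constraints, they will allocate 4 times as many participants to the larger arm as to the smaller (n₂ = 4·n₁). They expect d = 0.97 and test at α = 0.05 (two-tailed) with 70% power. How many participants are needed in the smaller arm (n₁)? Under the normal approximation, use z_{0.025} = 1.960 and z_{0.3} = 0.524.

With allocation ratio k = n₂/n₁ = 4, Var(x̄₁−x̄₂) = σ²(1/n₁ + 1/(k·n₁)) = σ²·(k+1)/(k·n₁).
So n₁ = (1 + 1/k)·((z_{α/2} + z_β)/d)² = 1.250 × (2.484/0.97)².
n₁ = 1.250 × 6.56 = 8.2.
Round up: n₁ = 9, giving n₂ = 4 × 9 = 36.

n₁ = 9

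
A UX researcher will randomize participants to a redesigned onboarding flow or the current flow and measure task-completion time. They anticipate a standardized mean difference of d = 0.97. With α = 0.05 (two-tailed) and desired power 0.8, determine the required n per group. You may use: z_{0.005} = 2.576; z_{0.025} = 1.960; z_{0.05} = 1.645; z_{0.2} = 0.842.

For two independent groups with equal n: n = 2·((z_{α/2} + z_β) / d)².
z_{α/2} + z_β = 1.960 + 0.842 = 2.802.
n = 2 × (2.802 / 0.97)² = 2 × 2.889² = 2 × 8.34 = 16.7.
Round up to the next whole participant.

n = 17 per group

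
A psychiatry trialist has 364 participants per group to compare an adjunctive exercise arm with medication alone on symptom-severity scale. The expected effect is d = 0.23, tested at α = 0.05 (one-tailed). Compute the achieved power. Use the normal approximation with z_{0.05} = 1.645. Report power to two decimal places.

For two equal groups, power = Φ(d·√(n/2) − z_{α}).
d·√(n/2) = 0.23 × √(364/2) = 0.23 × 13.491 = 3.103.
z_β = 3.103 − 1.645 = 1.458.
Power = Φ(1.458) = 0.928.

power ≈ 0.93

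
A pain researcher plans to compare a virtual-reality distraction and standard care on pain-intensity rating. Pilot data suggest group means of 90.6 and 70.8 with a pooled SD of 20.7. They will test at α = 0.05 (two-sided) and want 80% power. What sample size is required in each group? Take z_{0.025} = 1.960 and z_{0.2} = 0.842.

n = 18 per group

Cohen's d = |M₁ − M₂| / SD_pooled = |90.6 − 70.8| / 20.7 = 19.8 / 20.7 = 0.957.
For two independent groups with equal n: n = 2·((z_{α/2} + z_β) / d)².
z_{α/2} + z_β = 1.960 + 0.842 = 2.802.
n = 2 × (2.802 / 0.957)² = 2 × 2.928² = 2 × 8.57 = 17.1.
Round up to the next whole participant.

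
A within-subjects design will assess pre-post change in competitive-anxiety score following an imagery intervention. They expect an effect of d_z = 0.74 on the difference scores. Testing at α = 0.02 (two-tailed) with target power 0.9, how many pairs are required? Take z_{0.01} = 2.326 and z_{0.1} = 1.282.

For a paired (one-sample on differences) test: n = ((z_{α/2} + z_β) / d)².
z_{α/2} + z_β = 2.326 + 1.282 = 3.608.
n = (3.608 / 0.74)² = 4.876² = 23.77.
Round up.

n = 24 pairs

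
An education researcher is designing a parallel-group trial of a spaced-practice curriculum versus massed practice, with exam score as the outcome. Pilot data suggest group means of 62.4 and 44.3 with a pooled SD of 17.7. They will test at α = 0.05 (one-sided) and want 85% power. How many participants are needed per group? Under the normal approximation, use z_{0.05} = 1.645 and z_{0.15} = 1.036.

Cohen's d = |M₁ − M₂| / SD_pooled = |62.4 − 44.3| / 17.7 = 18.1 / 17.7 = 1.023.
For two independent groups with equal n: n = 2·((z_{α} + z_β) / d)².
z_{α} + z_β = 1.645 + 1.036 = 2.681.
n = 2 × (2.681 / 1.023)² = 2 × 2.621² = 2 × 6.87 = 13.7.
Round up to the next whole participant.

n = 14 per group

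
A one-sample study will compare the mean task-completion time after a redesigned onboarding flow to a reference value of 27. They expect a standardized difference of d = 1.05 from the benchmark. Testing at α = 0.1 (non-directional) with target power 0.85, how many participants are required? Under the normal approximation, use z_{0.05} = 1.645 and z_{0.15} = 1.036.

For a one-sample test: n = ((z_{α/2} + z_β) / d)².
z_{α/2} + z_β = 1.645 + 1.036 = 2.681.
n = (2.681 / 1.05)² = 2.553² = 6.52.
Round up.

n = 7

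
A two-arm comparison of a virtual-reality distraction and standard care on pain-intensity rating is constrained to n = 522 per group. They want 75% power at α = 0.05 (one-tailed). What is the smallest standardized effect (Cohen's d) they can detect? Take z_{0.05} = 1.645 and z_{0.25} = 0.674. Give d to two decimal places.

For two independent groups of n = 522 each: d_min = (z_{α} + z_β)·√(2/n).
z-sum = 1.645 + 0.674 = 2.319.
d_min = 2.319 × √(2/522) = 2.319 × 0.0619 = 0.144.

d_min ≈ 0.14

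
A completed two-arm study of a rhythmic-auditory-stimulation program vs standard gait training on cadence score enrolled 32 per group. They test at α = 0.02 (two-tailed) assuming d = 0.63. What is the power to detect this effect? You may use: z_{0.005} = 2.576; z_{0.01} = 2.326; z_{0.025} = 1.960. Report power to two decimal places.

For two equal groups, power = Φ(d·√(n/2) − z_{α/2}).
d·√(n/2) = 0.63 × √(32/2) = 0.63 × 4.000 = 2.520.
z_β = 2.520 − 2.326 = 0.194.
Power = Φ(0.194) = 0.577.

power ≈ 0.58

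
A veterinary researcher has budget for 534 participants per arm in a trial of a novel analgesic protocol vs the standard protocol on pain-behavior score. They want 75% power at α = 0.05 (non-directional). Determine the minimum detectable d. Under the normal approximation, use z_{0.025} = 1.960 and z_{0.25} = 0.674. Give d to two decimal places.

d_min ≈ 0.16

For two independent groups of n = 534 each: d_min = (z_{α/2} + z_β)·√(2/n).
z-sum = 1.960 + 0.674 = 2.634.
d_min = 2.634 × √(2/534) = 2.634 × 0.0612 = 0.161.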